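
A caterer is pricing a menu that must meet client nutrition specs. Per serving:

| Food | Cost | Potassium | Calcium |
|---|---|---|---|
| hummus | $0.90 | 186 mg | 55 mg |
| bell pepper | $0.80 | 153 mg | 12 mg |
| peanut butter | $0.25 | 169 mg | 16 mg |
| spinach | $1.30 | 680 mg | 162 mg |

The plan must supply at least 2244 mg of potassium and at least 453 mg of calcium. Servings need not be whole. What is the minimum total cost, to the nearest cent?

$4.04

Check every corner: each single food scaled to meet both minima, and each pair solved so both constraints bind.
hummus only: max(2244/186, 453/55) = 12.06 servings → $10.86.
bell pepper only: max(2244/153, 453/12) = 37.75 servings → $30.20.
peanut butter only: max(2244/169, 453/16) = 28.31 servings → $7.08.
spinach only: max(2244/680, 453/162) = 3.3 servings → $4.29.
hummus + bell pepper with both tight: 6.854 servings and 6.334 servings → $11.24.
hummus + peanut butter with both tight: 6.433 servings and 6.197 servings → $7.34.
hummus + spinach with both targets exact would need a negative amount; discard.
bell pepper + peanut butter: the both-tight solution has a negative serving — not a feasible corner.
bell pepper + spinach with both tight: 3.337 servings and 2.549 servings → $5.98.
peanut butter + spinach with both tight: 3.363 servings and 2.464 servings → $4.04.
So the least-cost plan costs $4.04.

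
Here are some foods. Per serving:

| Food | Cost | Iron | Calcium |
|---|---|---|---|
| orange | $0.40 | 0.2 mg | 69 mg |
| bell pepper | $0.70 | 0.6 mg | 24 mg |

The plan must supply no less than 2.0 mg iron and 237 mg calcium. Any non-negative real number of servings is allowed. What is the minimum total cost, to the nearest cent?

$2.76

For a min-cost LP with two ≥-constraints, a basic feasible solution has at most two positive variables.
orange only: max(2.0/0.2, 237/69) = 10 servings → $4.00.
bell pepper only: max(2.0/0.6, 237/24) = 9.875 servings → $6.91.
orange + bell pepper with both tight: 2.574 servings and 2.475 servings → $2.76.
So the least-cost plan costs $2.76.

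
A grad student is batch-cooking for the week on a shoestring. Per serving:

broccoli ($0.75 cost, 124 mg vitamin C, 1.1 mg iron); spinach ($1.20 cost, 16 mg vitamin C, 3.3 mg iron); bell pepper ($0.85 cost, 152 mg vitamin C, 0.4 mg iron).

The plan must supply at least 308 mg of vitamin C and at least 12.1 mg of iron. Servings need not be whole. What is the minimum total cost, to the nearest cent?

$5.14

With two linear requirements the optimum uses one or two foods; enumerate the corners.
broccoli only: max(308/124, 12.1/1.1) = 11 servings → $8.25.
spinach only: max(308/16, 12.1/3.3) = 19.25 servings → $23.10.
bell pepper only: max(308/152, 12.1/0.4) = 30.25 servings → $25.71.
broccoli + spinach with both tight: 2.101 servings and 2.966 servings → $5.14.
broccoli + bell pepper with both targets exact would need a negative amount; discard.
spinach + bell pepper with both tight: 3.465 servings and 1.662 servings → $5.57.
So the least-cost plan costs $5.14.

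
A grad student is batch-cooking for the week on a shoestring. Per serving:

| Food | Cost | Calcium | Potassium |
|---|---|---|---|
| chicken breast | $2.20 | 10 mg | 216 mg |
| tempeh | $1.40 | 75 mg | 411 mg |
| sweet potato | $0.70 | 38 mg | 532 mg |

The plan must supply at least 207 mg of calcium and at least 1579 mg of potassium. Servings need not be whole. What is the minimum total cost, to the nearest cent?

Check every corner: each single food scaled to meet both minima, and each pair solved so both constraints bind.
chicken breast only: max(207/10, 1579/216) = 20.7 servings → $45.54.
tempeh only: max(207/75, 1579/411) = 3.842 servings → $5.38.
sweet potato only: max(207/38, 1579/532) = 5.447 servings → $3.81.
chicken breast + tempeh with both tight: 2.758 servings and 2.392 servings → $9.42.
chicken breast + sweet potato: the both-tight solution has a negative serving — not a feasible corner.
tempeh + sweet potato with both tight: 2.064 servings and 1.373 servings → $3.85.
So the least-cost plan costs $3.81.

$3.81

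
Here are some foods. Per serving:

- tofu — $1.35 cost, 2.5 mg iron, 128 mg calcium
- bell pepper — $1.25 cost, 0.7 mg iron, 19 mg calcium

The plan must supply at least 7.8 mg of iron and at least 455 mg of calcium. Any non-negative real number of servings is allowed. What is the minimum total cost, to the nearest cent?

$4.80

tofu only: max(7.8/2.5, 455/128) = 3.555 servings → $4.80.
bell pepper only: max(7.8/0.7, 455/19) = 23.95 servings → $29.93.
tofu + bell pepper with both targets exact would need a negative amount; discard.
The minimum over all feasible corners is $4.80.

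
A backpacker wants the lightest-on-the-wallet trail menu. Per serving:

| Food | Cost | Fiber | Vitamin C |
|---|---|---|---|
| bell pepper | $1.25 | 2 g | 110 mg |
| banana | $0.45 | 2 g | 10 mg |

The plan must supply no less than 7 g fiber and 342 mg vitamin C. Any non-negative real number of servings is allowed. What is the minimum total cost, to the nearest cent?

$4.03

With two linear requirements the optimum uses one or two foods; enumerate the corners.
bell pepper only: max(7/2, 342/110) = 3.5 servings → $4.38.
banana only: max(7/2, 342/10) = 34.2 servings → $15.39.
bell pepper + banana with both tight: 3.07 servings and 0.43 servings → $4.03.
So the least-cost plan costs $4.03.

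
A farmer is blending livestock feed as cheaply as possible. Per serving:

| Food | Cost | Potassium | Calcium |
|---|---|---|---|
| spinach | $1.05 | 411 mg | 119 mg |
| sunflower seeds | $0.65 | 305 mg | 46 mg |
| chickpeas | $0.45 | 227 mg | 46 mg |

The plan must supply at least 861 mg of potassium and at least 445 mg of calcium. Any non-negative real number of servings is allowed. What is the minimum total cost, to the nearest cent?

$3.93

spinach only: max(861/411, 445/119) = 3.739 servings → $3.93.
sunflower seeds only: max(861/305, 445/46) = 9.674 servings → $6.29.
chickpeas only: max(861/227, 445/46) = 9.674 servings → $4.35.
spinach + sunflower seeds with both targets exact would need a negative amount; discard.
spinach + chickpeas: the both-tight solution has a negative serving — not a feasible corner.
sunflower seeds + chickpeas: intersection lies outside the first quadrant.
Cheapest feasible corner: $3.93.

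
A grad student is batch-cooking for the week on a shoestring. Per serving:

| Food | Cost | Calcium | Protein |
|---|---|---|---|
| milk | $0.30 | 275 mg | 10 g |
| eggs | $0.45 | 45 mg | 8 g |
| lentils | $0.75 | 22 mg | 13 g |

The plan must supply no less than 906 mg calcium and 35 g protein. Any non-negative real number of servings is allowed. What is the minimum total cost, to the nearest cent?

$1.05

This is a tiny linear program; its minimum lies at a vertex of the feasible set. List the vertices and price them.
milk only: max(906/275, 35/10) = 3.5 servings → $1.05.
eggs only: max(906/45, 35/8) = 20.13 servings → $9.06.
lentils only: max(906/22, 35/13) = 41.18 servings → $30.89.
milk + eggs with both tight: 3.242 servings and 0.3229 servings → $1.12.
milk + lentils with both tight: 3.281 servings and 0.1684 servings → $1.11.
eggs + lentils: the both-tight solution has a negative serving — not a feasible corner.
So the least-cost plan costs $1.05.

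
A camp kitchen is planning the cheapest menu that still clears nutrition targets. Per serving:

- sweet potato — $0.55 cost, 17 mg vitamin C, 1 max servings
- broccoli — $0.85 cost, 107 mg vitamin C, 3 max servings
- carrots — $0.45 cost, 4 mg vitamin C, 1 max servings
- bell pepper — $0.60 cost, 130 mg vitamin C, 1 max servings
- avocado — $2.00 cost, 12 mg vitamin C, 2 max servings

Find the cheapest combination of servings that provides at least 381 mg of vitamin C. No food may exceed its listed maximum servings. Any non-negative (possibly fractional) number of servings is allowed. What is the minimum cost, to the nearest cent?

$2.59

Cost per mg of vitamin C: bell pepper $0.0046, broccoli $0.0079, sweet potato $0.0324, carrots $0.1125, avocado $0.1667.
Take 1 serving of bell pepper: +130.0 mg vitamin C for $0.60 (total $0.60, still need 251.0 mg).
Take 2.346 servings of broccoli: +251.0 mg vitamin C for $1.99 (total $2.59, still need 0.0 mg).
Filling from the cheapest source first is optimal under one linear minimum: $2.59.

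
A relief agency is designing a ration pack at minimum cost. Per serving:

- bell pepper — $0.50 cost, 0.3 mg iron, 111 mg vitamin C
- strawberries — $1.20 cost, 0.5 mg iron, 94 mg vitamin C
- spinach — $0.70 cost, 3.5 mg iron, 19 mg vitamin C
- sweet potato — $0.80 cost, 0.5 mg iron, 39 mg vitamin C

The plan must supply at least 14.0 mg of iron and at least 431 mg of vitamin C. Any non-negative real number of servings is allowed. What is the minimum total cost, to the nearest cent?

$4.23

Compare the cost at each extreme point of the feasible region.
bell pepper only: max(14.0/0.3, 431/111) = 46.67 servings → $23.33.
strawberries only: max(14.0/0.5, 431/94) = 28 servings → $33.60.
spinach only: max(14.0/3.5, 431/19) = 22.68 servings → $15.88.
sweet potato only: max(14.0/0.5, 431/39) = 28 servings → $22.40.
bell pepper + strawberries: the both-tight solution has a negative serving — not a feasible corner.
bell pepper + spinach with both tight: 3.246 servings and 3.722 servings → $4.23.
bell pepper + sweet potato with both targets exact would need a negative amount; discard.
strawberries + spinach with both tight: 3.889 servings and 3.444 servings → $7.08.
strawberries + sweet potato with both targets exact would need a negative amount; discard.
spinach + sweet potato with both tight: 2.602 servings and 9.783 servings → $9.65.
The minimum over all feasible corners is $4.23.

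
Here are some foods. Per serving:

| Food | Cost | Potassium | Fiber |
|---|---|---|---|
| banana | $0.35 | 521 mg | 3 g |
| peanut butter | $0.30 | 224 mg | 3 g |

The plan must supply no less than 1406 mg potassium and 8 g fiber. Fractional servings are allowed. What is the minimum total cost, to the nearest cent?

$0.94

banana only: max(1406/521, 8/3) = 2.699 servings → $0.94.
peanut butter only: max(1406/224, 8/3) = 6.277 servings → $1.88.
banana + peanut butter: intersection lies outside the first quadrant.
The minimum over all feasible corners is $0.94.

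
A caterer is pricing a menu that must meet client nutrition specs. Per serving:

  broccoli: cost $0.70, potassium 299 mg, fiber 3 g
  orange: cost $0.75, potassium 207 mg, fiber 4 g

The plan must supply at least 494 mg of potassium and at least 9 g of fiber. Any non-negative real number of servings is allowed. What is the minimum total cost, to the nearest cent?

An LP optimum is at a vertex; with two nutrient constraints at most two foods are used. Check each candidate.
broccoli only: max(494/299, 9/3) = 3 servings → $2.10.
orange only: max(494/207, 9/4) = 2.386 servings → $1.79.
broccoli + orange with both tight: 0.1965 servings and 2.103 servings → $1.71.
The minimum over all feasible corners is $1.71.

$1.71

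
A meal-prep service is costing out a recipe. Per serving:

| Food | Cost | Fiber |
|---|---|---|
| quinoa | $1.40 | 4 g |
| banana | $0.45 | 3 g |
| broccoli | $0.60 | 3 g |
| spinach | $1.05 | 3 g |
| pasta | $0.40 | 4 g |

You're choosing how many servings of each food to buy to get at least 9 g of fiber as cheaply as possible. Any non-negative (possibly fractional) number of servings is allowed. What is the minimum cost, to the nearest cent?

Cost per g of fiber: pasta $0.1000, banana $0.1500, broccoli $0.2000, quinoa $0.3500, spinach $0.3500.
With no serving limits, use only pasta: 9 g / 4 g = 2.25 servings × $0.40 = $0.90.

$0.90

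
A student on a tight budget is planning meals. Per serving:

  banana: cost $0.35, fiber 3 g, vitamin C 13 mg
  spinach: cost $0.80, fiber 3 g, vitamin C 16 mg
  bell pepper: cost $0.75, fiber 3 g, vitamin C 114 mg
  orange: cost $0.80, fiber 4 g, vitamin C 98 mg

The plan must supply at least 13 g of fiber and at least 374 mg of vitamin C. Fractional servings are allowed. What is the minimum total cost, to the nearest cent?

banana only: max(13/3, 374/13) = 28.77 servings → $10.07.
spinach only: max(13/3, 374/16) = 23.38 servings → $18.70.
bell pepper only: max(13/3, 374/114) = 4.333 servings → $3.25.
orange only: max(13/4, 374/98) = 3.816 servings → $3.05.
banana + spinach: the both-tight solution has a negative serving — not a feasible corner.
banana + bell pepper with both tight: 1.188 servings and 3.145 servings → $2.77.
banana + orange: the both-tight solution has a negative serving — not a feasible corner.
spinach + bell pepper with both tight: 1.224 servings and 3.109 servings → $3.31.
spinach + orange: intersection lies outside the first quadrant.
bell pepper + orange with both tight: 1.37 servings and 2.222 servings → $2.81.
So the least-cost plan costs $2.77.

$2.77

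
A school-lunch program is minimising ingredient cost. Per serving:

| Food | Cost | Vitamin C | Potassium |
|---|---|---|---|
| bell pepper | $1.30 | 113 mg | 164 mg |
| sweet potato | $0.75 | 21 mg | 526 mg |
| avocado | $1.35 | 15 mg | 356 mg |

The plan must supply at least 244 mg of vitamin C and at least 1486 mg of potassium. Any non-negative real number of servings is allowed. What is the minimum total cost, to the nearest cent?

$3.97

Two binding constraints pin down two serving amounts, so the optimal mix uses at most two foods. The candidates are each food alone (scaled to the tighter of vitamin C/potassium) and each pair with both constraints tight.
bell pepper only: max(244/113, 1486/164) = 9.061 servings → $11.78.
sweet potato only: max(244/21, 1486/526) = 11.62 servings → $8.71.
avocado only: max(244/15, 1486/356) = 16.27 servings → $21.96.
bell pepper + sweet potato with both tight: 1.735 servings and 2.284 servings → $3.97.
bell pepper + avocado with both tight: 1.71 servings and 3.387 servings → $6.79.
sweet potato + avocado with both targets exact would need a negative amount; discard.
So the least-cost plan costs $3.97.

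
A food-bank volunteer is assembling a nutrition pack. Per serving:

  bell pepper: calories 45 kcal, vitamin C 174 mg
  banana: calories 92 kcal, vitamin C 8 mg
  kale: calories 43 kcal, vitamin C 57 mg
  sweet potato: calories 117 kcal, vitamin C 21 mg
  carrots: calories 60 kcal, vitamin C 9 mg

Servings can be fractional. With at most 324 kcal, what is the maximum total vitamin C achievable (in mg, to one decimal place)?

1252.8 mg

Vitamin C per kcal: bell pepper 3.867, kale 1.326, sweet potato 0.1795, carrots 0.15, banana 0.08696.
With no serving limits, spend the whole calories allowance on bell pepper: 324 kcal / 45 kcal × 174 mg = 1252.8 mg.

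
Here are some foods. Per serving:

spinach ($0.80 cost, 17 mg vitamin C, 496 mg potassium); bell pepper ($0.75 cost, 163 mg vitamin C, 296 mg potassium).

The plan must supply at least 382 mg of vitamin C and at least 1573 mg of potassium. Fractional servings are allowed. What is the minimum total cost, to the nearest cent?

$3.12

Compare the cost at each extreme point of the feasible region.
spinach only: max(382/17, 1573/496) = 22.47 servings → $17.98.
bell pepper only: max(382/163, 1573/296) = 5.314 servings → $3.99.
spinach + bell pepper with both tight: 1.89 servings and 2.146 servings → $3.12.
The minimum over all feasible corners is $3.12.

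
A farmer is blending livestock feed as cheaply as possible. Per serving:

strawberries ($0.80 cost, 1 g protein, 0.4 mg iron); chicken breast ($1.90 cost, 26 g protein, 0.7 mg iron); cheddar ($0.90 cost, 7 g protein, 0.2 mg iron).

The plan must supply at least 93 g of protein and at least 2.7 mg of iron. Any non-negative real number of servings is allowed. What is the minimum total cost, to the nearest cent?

$7.18

For a min-cost LP with two ≥-constraints, a basic feasible solution has at most two positive variables.
strawberries only: max(93/1, 2.7/0.4) = 93 servings → $74.40.
chicken breast only: max(93/26, 2.7/0.7) = 3.857 servings → $7.33.
cheddar only: max(93/7, 2.7/0.2) = 13.5 servings → $12.15.
strawberries + chicken breast with both tight: 0.5258 servings and 3.557 servings → $7.18.
strawberries + cheddar with both tight: 0.1154 servings and 13.27 servings → $12.03.
chicken breast + cheddar: intersection lies outside the first quadrant.
So the least-cost plan costs $7.18.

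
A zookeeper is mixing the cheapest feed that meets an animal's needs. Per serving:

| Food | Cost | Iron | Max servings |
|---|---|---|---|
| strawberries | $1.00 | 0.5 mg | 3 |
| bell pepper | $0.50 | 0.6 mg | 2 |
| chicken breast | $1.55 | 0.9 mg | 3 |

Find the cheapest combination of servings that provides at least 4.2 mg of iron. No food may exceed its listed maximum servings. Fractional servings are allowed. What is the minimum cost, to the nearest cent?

$6.25

Cost per mg of iron: bell pepper $0.8333, chicken breast $1.7222, strawberries $2.0000.
Take 2 servings of bell pepper: +1.2 mg iron for $1.00 (total $1.00, still need 3.0 mg).
Take 3 servings of chicken breast: +2.7 mg iron for $4.65 (total $5.65, still need 0.3 mg).
Take 0.6 servings of strawberries: +0.3 mg iron for $0.60 (total $6.25, still need 0.0 mg).
Greedy by cheapest-per-mg is optimal for a single linear constraint, so the minimum cost is $6.25.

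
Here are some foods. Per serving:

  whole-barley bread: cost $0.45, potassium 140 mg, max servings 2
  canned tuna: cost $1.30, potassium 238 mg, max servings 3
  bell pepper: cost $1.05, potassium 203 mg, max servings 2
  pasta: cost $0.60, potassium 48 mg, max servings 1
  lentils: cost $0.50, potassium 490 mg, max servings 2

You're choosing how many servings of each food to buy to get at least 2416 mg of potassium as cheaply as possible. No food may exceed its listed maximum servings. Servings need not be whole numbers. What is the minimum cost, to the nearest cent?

$8.35

Cost per mg of potassium: lentils $0.0010, whole-barley bread $0.0032, bell pepper $0.0052, canned tuna $0.0055, pasta $0.0125.
Take 2 servings of lentils: +980.0 mg potassium for $1.00 (total $1.00, still need 1436.0 mg).
Take 2 servings of whole-barley bread: +280.0 mg potassium for $0.90 (total $1.90, still need 1156.0 mg).
Take 2 servings of bell pepper: +406.0 mg potassium for $2.10 (total $4.00, still need 750.0 mg).
Take 3 servings of canned tuna: +714.0 mg potassium for $3.90 (total $7.90, still need 36.0 mg).
Take 0.75 servings of pasta: +36.0 mg potassium for $0.45 (total $8.35, still need 0.0 mg).
Filling from the cheapest source first is optimal under one linear minimum: $8.35.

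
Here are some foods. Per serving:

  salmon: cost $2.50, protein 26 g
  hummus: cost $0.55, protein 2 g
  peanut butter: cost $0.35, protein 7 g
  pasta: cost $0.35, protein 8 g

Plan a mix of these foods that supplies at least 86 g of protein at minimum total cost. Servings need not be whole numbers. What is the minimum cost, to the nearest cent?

$3.76

Cost per g of protein: pasta $0.0437, peanut butter $0.0500, salmon $0.0962, hummus $0.2750.
With no serving limits, use only pasta: 86 g / 8 g = 10.75 servings × $0.35 = $3.76.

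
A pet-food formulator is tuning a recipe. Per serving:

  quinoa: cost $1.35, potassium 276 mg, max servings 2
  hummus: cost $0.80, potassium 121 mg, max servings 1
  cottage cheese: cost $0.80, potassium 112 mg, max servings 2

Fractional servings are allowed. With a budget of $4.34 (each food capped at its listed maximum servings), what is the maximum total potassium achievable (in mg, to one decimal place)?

790.6 mg

Potassium per dollar: quinoa 204.4, hummus 151.2, cottage cheese 140.
Take 2 servings of quinoa: spends $2.70, +552.0 mg potassium (running total 552.0 mg).
Take 1 serving of hummus: spends $0.80, +121.0 mg potassium (running total 673.0 mg).
Take 1.05 servings of cottage cheese: spends $0.84, +117.6 mg potassium (running total 790.6 mg).
Greedy by best ratio exhausts the cost allowance optimally: 790.6 mg.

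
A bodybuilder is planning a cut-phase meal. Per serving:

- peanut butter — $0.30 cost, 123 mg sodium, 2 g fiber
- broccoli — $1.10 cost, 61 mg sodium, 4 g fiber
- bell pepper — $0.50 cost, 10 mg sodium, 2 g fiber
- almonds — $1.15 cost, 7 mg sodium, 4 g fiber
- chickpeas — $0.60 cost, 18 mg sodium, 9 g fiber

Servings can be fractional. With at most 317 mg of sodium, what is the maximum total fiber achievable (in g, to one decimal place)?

Fiber per mg sodium: almonds 0.5714, chickpeas 0.5, bell pepper 0.2, broccoli 0.06557, peanut butter 0.01626.
With no serving limits, spend the whole sodium allowance on almonds: 317 mg / 7 mg × 4 g = 181.1 g.

181.1 g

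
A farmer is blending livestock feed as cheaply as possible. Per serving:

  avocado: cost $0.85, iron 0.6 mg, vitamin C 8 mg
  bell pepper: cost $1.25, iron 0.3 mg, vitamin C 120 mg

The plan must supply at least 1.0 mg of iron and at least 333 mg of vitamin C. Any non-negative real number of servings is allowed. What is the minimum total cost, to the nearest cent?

$3.69

The cheapest plan sits at a corner of the feasible region — with two constraints it uses at most two foods.
avocado only: max(1.0/0.6, 333/8) = 41.62 servings → $35.38.
bell pepper only: max(1.0/0.3, 333/120) = 3.333 servings → $4.17.
avocado + bell pepper with both tight: 0.2888 servings and 2.756 servings → $3.69.
The minimum over all feasible corners is $3.69.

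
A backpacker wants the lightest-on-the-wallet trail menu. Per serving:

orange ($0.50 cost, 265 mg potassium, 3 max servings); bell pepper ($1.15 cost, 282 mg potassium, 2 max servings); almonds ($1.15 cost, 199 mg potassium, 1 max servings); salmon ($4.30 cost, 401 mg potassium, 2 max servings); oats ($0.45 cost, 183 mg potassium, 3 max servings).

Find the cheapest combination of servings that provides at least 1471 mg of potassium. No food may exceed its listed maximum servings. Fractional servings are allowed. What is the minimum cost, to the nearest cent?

$3.37

Cost per mg of potassium: orange $0.0019, oats $0.0025, bell pepper $0.0041, almonds $0.0058, salmon $0.0107.
Take 3 servings of orange: +795.0 mg potassium for $1.50 (total $1.50, still need 676.0 mg).
Take 3 servings of oats: +549.0 mg potassium for $1.35 (total $2.85, still need 127.0 mg).
Take 0.4504 servings of bell pepper: +127.0 mg potassium for $0.52 (total $3.37, still need 0.0 mg).
Filling from the cheapest source first is optimal under one linear minimum: $3.37.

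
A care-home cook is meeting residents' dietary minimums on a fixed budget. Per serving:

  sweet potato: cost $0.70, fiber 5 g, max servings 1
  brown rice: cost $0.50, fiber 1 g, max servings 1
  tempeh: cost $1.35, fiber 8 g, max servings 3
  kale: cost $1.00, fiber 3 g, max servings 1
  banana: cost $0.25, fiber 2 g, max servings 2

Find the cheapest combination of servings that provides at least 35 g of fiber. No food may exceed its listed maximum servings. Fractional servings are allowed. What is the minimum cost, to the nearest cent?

Cost per g of fiber: banana $0.1250, sweet potato $0.1400, tempeh $0.1688, kale $0.3333, brown rice $0.5000.
Take 2 servings of banana: +4.0 g fiber for $0.50 (total $0.50, still need 31.0 g).
Take 1 serving of sweet potato: +5.0 g fiber for $0.70 (total $1.20, still need 26.0 g).
Take 3 servings of tempeh: +24.0 g fiber for $4.05 (total $5.25, still need 2.0 g).
Take 0.6667 servings of kale: +2.0 g fiber for $0.67 (total $5.92, still need 0.0 g).
Greedy by cheapest-per-g is optimal for a single linear constraint, so the minimum cost is $5.92.

$5.92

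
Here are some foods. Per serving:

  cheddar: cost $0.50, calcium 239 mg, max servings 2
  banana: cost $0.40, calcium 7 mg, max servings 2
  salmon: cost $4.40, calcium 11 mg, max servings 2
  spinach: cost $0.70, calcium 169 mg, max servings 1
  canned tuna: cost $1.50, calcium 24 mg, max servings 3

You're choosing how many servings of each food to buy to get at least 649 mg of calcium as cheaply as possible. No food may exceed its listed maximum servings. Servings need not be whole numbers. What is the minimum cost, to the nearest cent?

$1.81

Cost per mg of calcium: cheddar $0.0021, spinach $0.0041, banana $0.0571, canned tuna $0.0625, salmon $0.4000.
Take 2 servings of cheddar: +478.0 mg calcium for $1.00 (total $1.00, still need 171.0 mg).
Take 1 serving of spinach: +169.0 mg calcium for $0.70 (total $1.70, still need 2.0 mg).
Take 0.2857 servings of banana: +2.0 mg calcium for $0.11 (total $1.81, still need 0.0 mg).
Filling from the cheapest source first is optimal under one linear minimum: $1.81.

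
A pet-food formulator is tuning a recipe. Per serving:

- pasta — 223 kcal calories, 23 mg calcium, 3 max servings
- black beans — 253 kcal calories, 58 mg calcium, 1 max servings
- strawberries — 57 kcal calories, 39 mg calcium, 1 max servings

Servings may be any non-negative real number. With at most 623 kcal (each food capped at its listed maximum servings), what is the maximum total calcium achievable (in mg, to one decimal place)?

129.3 mg

Calcium per kcal: strawberries 0.6842, black beans 0.2292, pasta 0.1031.
Take 1 serving of strawberries: uses 57 kcal, +39.0 mg calcium (running total 39.0 mg).
Take 1 serving of black beans: uses 253 kcal, +58.0 mg calcium (running total 97.0 mg).
Take 1.404 servings of pasta: uses 313 kcal, +32.3 mg calcium (running total 129.3 mg).
Greedy by best ratio exhausts the calories allowance optimally: 129.3 mg.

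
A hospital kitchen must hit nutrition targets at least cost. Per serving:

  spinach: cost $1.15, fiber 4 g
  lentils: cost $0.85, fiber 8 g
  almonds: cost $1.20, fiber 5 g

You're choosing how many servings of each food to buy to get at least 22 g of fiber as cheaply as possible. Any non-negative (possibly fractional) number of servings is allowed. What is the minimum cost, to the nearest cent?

$2.34

Cost per g of fiber: lentils $0.1062, almonds $0.2400, spinach $0.2875.
With no serving limits, use only lentils: 22 g / 8 g = 2.75 servings × $0.85 = $2.34.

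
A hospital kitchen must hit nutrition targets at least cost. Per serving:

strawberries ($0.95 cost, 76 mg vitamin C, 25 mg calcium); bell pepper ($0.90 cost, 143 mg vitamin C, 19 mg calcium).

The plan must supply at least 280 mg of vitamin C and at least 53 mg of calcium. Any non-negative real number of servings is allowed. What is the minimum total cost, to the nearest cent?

Check every corner: each single food scaled to meet both minima, and each pair solved so both constraints bind.
strawberries only: max(280/76, 53/25) = 3.684 servings → $3.50.
bell pepper only: max(280/143, 53/19) = 2.789 servings → $2.51.
strawberries + bell pepper with both tight: 1.06 servings and 1.395 servings → $2.26.
So the least-cost plan costs $2.26.

$2.26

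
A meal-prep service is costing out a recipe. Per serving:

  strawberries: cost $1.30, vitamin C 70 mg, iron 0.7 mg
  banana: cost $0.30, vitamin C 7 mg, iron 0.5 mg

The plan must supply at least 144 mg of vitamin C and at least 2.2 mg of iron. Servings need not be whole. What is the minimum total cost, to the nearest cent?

$2.97

This is a tiny linear program; its minimum lies at a vertex of the feasible set. List the vertices and price them.
strawberries only: max(144/70, 2.2/0.7) = 3.143 servings → $4.09.
banana only: max(144/7, 2.2/0.5) = 20.57 servings → $6.17.
strawberries + banana with both tight: 1.88 servings and 1.767 servings → $2.97.
So the least-cost plan costs $2.97.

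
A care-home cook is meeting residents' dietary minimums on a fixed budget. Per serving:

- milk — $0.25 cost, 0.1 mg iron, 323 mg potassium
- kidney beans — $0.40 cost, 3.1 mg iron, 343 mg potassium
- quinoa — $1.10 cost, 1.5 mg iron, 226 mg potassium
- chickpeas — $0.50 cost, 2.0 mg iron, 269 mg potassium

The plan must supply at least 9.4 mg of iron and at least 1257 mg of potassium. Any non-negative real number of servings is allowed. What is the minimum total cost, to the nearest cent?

Two binding constraints pin down two serving amounts, so the optimal mix uses at most two foods. The candidates are each food alone (scaled to the tighter of iron/potassium) and each pair with both constraints tight.
milk only: max(9.4/0.1, 1257/323) = 94 servings → $23.50.
kidney beans only: max(9.4/3.1, 1257/343) = 3.665 servings → $1.47.
quinoa only: max(9.4/1.5, 1257/226) = 6.267 servings → $6.89.
chickpeas only: max(9.4/2.0, 1257/269) = 4.7 servings → $2.35.
milk + kidney beans with both tight: 0.6954 servings and 3.01 servings → $1.38.
milk + quinoa with both targets exact would need a negative amount; discard.
milk + chickpeas with both targets exact would need a negative amount; discard.
kidney beans + quinoa with both tight: 1.284 servings and 3.614 servings → $4.49.
kidney beans + chickpeas with both tight: 0.09872 servings and 4.547 servings → $2.31.
quinoa + chickpeas: intersection lies outside the first quadrant.
So the least-cost plan costs $1.38.

$1.38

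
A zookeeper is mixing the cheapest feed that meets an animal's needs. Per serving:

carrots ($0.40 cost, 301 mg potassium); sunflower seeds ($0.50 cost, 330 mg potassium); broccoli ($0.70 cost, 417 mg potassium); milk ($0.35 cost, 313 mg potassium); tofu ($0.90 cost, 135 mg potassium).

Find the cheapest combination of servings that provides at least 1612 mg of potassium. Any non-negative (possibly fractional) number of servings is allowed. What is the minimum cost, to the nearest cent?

$1.80

Cost per mg of potassium: milk $0.0011, carrots $0.0013, sunflower seeds $0.0015, broccoli $0.0017, tofu $0.0067.
With no serving limits, use only milk: 1612 mg / 313 mg = 5.15 servings × $0.35 = $1.80.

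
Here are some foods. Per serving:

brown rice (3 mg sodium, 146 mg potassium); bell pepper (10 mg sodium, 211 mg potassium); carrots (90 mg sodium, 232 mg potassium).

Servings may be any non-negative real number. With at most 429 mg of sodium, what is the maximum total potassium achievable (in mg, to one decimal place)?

Potassium per mg sodium: brown rice 48.67, bell pepper 21.1, carrots 2.578.
With no serving limits, spend the whole sodium allowance on brown rice: 429 mg / 3 mg × 146 mg = 20878.0 mg.

20878.0 mg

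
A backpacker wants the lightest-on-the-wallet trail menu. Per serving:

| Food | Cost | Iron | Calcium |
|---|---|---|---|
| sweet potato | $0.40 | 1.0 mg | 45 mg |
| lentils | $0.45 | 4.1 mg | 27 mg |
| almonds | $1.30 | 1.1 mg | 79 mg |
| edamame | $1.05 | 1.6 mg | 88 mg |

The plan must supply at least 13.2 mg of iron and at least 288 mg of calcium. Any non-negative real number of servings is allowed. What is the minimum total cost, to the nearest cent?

sweet potato only: max(13.2/1.0, 288/45) = 13.2 servings → $5.28.
lentils only: max(13.2/4.1, 288/27) = 10.67 servings → $4.80.
almonds only: max(13.2/1.1, 288/79) = 12 servings → $15.60.
edamame only: max(13.2/1.6, 288/88) = 8.25 servings → $8.66.
sweet potato + lentils with both tight: 5.234 servings and 1.943 servings → $2.97.
sweet potato + almonds with both targets exact would need a negative amount; discard.
sweet potato + edamame: intersection lies outside the first quadrant.
lentils + almonds with both tight: 2.468 servings and 2.802 servings → $4.75.
lentils + edamame with both tight: 2.207 servings and 2.596 servings → $3.72.
almonds + edamame: the both-tight solution has a negative serving — not a feasible corner.
Cheapest feasible corner: $2.97.

$2.97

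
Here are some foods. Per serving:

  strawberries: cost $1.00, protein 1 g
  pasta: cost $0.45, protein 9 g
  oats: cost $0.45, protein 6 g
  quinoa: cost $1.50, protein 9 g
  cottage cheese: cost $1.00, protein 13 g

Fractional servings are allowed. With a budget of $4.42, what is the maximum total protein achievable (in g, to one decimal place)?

88.4 g

Protein per dollar: pasta 20, oats 13.33, cottage cheese 13, quinoa 6, strawberries 1.
With no serving limits, spend the whole cost allowance on pasta: $4.42 / $0.45 × 9 g = 88.4 g.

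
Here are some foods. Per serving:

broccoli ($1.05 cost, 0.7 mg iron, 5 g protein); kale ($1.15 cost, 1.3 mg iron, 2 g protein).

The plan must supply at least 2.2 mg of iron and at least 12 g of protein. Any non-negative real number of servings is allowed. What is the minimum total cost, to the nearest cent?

$2.89

With two linear requirements the optimum uses one or two foods; enumerate the corners.
broccoli only: max(2.2/0.7, 12/5) = 3.143 servings → $3.30.
kale only: max(2.2/1.3, 12/2) = 6 servings → $6.90.
broccoli + kale with both tight: 2.196 servings and 0.5098 servings → $2.89.
Cheapest feasible corner: $2.89.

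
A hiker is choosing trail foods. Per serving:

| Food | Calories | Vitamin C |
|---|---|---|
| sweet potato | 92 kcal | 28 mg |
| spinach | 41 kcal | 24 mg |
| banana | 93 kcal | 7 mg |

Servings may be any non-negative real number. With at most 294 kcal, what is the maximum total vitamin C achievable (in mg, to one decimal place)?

172.1 mg

Vitamin C per kcal: spinach 0.5854, sweet potato 0.3043, banana 0.07527.
With no serving limits, spend the whole calories allowance on spinach: 294 kcal / 41 kcal × 24 mg = 172.1 mg.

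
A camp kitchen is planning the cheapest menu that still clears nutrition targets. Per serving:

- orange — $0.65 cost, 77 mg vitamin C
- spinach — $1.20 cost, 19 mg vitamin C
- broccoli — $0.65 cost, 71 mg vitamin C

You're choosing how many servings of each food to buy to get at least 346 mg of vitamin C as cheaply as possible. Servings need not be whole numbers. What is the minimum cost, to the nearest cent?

$2.92

Cost per mg of vitamin C: orange $0.0084, broccoli $0.0092, spinach $0.0632.
With no serving limits, use only orange: 346 mg / 77 mg = 4.494 servings × $0.65 = $2.92.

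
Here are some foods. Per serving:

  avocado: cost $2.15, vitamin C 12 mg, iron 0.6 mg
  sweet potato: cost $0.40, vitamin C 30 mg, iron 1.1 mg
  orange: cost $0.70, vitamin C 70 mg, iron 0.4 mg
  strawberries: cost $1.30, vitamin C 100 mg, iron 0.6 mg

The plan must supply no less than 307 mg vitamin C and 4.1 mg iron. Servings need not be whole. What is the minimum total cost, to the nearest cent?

For a min-cost LP with two ≥-constraints, a basic feasible solution has at most two positive variables.
avocado only: max(307/12, 4.1/0.6) = 25.58 servings → $55.00.
sweet potato only: max(307/30, 4.1/1.1) = 10.23 servings → $4.09.
orange only: max(307/70, 4.1/0.4) = 10.25 servings → $7.17.
strawberries only: max(307/100, 4.1/0.6) = 6.833 servings → $8.88.
avocado + sweet potato: the both-tight solution has a negative serving — not a feasible corner.
avocado + orange with both tight: 4.414 servings and 3.629 servings → $12.03.
avocado + strawberries with both tight: 4.277 servings and 2.557 servings → $12.52.
sweet potato + orange with both tight: 2.526 servings and 3.303 servings → $3.32.
sweet potato + strawberries with both tight: 2.454 servings and 2.334 servings → $4.02.
orange + strawberries with both targets exact would need a negative amount; discard.
Cheapest feasible corner: $3.32.

$3.32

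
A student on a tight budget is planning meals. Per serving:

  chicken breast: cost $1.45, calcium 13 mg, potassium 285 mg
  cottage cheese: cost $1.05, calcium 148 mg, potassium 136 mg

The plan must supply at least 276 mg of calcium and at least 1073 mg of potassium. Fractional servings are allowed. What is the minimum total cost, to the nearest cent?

With two linear requirements the optimum uses one or two foods; enumerate the corners.
chicken breast only: max(276/13, 1073/285) = 21.23 servings → $30.78.
cottage cheese only: max(276/148, 1073/136) = 7.89 servings → $8.28.
chicken breast + cottage cheese with both tight: 3.001 servings and 1.601 servings → $6.03.
So the least-cost plan costs $6.03.

$6.03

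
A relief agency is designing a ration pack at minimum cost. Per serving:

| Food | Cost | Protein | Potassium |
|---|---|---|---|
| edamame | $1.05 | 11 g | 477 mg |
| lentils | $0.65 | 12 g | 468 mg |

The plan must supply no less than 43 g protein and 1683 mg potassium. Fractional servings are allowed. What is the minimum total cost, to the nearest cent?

$2.34

For a min-cost LP with two ≥-constraints, a basic feasible solution has at most two positive variables.
edamame only: max(43/11, 1683/477) = 3.909 servings → $4.10.
lentils only: max(43/12, 1683/468) = 3.596 servings → $2.34.
edamame + lentils with both tight: 0.125 servings and 3.469 servings → $2.39.
Cheapest feasible corner: $2.34.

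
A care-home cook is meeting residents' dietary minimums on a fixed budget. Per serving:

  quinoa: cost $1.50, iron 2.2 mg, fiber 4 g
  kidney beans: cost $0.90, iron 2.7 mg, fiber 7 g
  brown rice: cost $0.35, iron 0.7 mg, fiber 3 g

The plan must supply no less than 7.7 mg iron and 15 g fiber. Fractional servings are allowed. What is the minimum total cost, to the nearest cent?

$2.57

Two binding constraints pin down two serving amounts, so the optimal mix uses at most two foods. The candidates are each food alone (scaled to the tighter of iron/fiber) and each pair with both constraints tight.
quinoa only: max(7.7/2.2, 15/4) = 3.75 servings → $5.62.
kidney beans only: max(7.7/2.7, 15/7) = 2.852 servings → $2.57.
brown rice only: max(7.7/0.7, 15/3) = 11 servings → $3.85.
quinoa + kidney beans with both tight: 2.913 servings and 0.4783 servings → $4.80.
quinoa + brown rice with both tight: 3.316 servings and 0.5789 servings → $5.18.
kidney beans + brown rice with both targets exact would need a negative amount; discard.
Cheapest feasible corner: $2.57.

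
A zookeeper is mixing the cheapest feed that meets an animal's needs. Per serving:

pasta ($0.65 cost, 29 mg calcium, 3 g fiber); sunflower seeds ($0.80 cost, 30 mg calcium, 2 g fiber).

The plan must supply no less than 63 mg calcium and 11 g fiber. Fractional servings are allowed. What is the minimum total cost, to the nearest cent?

pasta only: max(63/29, 11/3) = 3.667 servings → $2.38.
sunflower seeds only: max(63/30, 11/2) = 5.5 servings → $4.40.
pasta + sunflower seeds: the both-tight solution has a negative serving — not a feasible corner.
The minimum over all feasible corners is $2.38.

$2.38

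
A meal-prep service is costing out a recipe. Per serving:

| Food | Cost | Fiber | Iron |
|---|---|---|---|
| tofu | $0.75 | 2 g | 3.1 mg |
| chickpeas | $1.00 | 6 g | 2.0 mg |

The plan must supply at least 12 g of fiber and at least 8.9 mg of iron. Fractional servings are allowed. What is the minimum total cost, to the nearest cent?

An LP optimum is at a vertex; with two nutrient constraints at most two foods are used. Check each candidate.
tofu only: max(12/2, 8.9/3.1) = 6 servings → $4.50.
chickpeas only: max(12/6, 8.9/2.0) = 4.45 servings → $4.45.
tofu + chickpeas with both tight: 2.014 servings and 1.329 servings → $2.84.
So the least-cost plan costs $2.84.

$2.84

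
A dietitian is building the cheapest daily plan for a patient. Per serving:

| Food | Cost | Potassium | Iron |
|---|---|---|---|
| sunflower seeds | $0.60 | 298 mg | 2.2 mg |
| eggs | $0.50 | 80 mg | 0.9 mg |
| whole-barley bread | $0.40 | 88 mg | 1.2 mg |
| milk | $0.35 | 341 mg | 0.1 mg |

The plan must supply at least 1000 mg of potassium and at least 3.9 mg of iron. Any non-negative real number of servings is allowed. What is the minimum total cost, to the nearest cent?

This is a tiny linear program; its minimum lies at a vertex of the feasible set. List the vertices and price them.
sunflower seeds only: max(1000/298, 3.9/2.2) = 3.356 servings → $2.01.
eggs only: max(1000/80, 3.9/0.9) = 12.5 servings → $6.25.
whole-barley bread only: max(1000/88, 3.9/1.2) = 11.36 servings → $4.55.
milk only: max(1000/341, 3.9/0.1) = 39 servings → $13.65.
sunflower seeds + eggs: the both-tight solution has a negative serving — not a feasible corner.
sunflower seeds + whole-barley bread with both targets exact would need a negative amount; discard.
sunflower seeds + milk with both tight: 1.707 servings and 1.441 servings → $1.53.
eggs + whole-barley bread: intersection lies outside the first quadrant.
eggs + milk with both tight: 4.115 servings and 1.967 servings → $2.75.
whole-barley bread + milk with both tight: 3.072 servings and 2.14 servings → $1.98.
The minimum over all feasible corners is $1.53.

$1.53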